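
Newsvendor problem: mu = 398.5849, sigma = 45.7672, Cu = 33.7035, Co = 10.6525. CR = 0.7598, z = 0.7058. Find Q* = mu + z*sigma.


CR = Cu/(Cu+Co) = 33.7035/(33.7035+10.6525) = 0.7598
z = 0.7058
Q* = 398.5849 + 0.7058 * 45.7672 = 430.8874

430.8874 units


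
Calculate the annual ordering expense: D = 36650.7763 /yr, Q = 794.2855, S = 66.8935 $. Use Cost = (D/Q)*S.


Number of orders = D/Q = 46.1431
Cost = 46.1431 * 66.8935 = 3086.6719

3086.6719 $/yr


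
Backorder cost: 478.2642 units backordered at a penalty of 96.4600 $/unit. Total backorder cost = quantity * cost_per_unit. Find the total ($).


Total = 478.2642 * 96.4600 = 46133.3647

46133.3647 $


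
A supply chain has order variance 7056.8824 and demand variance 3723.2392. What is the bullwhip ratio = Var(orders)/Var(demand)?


BW = 7056.8824 / 3723.2392 = 1.8954

1.8954


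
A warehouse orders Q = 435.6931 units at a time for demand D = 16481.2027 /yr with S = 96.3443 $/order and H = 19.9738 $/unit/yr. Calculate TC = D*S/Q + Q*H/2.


Ordering cost = D*S/Q = 3644.4689
Holding cost = Q*H/2 = 4351.2234
TC = 3644.4689 + 4351.2234 = 7995.6923

7995.6923 $/yr


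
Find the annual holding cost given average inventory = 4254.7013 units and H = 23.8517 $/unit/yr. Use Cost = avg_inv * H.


Cost = 4254.7013 * 23.8517 = 101481.8590

101481.8590 $/yr


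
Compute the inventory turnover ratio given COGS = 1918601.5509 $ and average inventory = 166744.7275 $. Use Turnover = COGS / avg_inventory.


Turnover = 1918601.5509 / 166744.7275 = 11.5062

11.5062


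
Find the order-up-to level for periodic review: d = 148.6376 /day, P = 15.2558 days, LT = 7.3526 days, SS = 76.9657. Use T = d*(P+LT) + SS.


P + LT = 22.6084
d*(P+LT) = 148.6376 * 22.6084 = 3360.4583
T = 3360.4583 + 76.9657 = 3437.4240

3437.4240 units


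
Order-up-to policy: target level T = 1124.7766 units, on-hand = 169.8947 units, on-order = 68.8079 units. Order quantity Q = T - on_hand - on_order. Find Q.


Inventory position = OH + OO = 169.8947 + 68.8079 = 238.7026
Q = 1124.7766 - 238.7026 = 886.0740

886.0740 units


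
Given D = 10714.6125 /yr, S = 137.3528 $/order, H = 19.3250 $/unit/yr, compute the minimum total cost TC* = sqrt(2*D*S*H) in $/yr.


2*D*S*H = 56880510.3741
TC* = sqrt(56880510.3741) = 7541.9169

7541.9169 $/yr


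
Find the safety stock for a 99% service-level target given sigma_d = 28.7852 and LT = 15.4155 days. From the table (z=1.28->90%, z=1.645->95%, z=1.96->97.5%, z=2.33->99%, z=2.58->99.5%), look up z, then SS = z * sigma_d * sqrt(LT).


From the table, SL = 99% corresponds to z = 2.33
sqrt(LT) = sqrt(15.4155) = 3.9263
SS = 2.33 * 28.7852 * 3.9263 = 263.3322

263.3322 units


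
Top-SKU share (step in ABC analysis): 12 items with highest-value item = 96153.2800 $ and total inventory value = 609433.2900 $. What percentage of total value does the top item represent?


Top item = 96153.2800
Total = 609433.2900
Percentage = 96153.2800 / 609433.2900 * 100 = 15.7775

15.7775%


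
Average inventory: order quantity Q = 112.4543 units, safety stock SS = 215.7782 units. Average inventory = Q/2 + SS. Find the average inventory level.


Q/2 = 56.2272
Avg = 56.2272 + 215.7782 = 272.0054

272.0054 units


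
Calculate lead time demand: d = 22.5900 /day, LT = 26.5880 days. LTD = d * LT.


LTD = 22.5900 * 26.5880 = 600.6229

600.6229 units


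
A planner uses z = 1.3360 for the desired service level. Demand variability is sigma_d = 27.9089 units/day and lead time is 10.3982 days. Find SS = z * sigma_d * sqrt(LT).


sqrt(LT) = sqrt(10.3982) = 3.2246
SS = 1.3360 * 27.9089 * 3.2246 = 120.2343

120.2343 units


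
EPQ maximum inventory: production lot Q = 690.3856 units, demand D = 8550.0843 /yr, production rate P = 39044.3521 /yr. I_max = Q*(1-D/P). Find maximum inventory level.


D/P = 0.2190
1 - D/P = 0.7810
I_max = 690.3856 * 0.7810 = 539.2023

539.2023 units


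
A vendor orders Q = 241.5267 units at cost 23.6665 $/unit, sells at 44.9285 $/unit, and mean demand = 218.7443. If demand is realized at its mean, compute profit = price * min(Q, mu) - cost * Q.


Sales at mu = min(241.5267, 218.7443) = 218.7443
Revenue = 44.9285 * 218.7443 = 9827.8533
Total cost = 23.6665 * 241.5267 = 5716.0916
Profit = 9827.8533 - 5716.0916 = 4111.7616

4111.7616 $


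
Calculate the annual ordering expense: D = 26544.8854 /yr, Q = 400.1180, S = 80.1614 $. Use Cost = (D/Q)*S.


Number of orders = D/Q = 66.3426
Cost = 66.3426 * 80.1614 = 5318.1191

5318.1191 $/yr


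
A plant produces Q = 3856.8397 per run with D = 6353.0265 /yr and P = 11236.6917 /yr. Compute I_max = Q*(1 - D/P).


D/P = 0.5654
1 - D/P = 0.4346
I_max = 3856.8397 * 0.4346 = 1676.2508

1676.2508 units


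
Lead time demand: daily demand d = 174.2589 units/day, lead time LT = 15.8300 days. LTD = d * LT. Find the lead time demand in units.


LTD = 174.2589 * 15.8300 = 2758.5184

2758.5184 units


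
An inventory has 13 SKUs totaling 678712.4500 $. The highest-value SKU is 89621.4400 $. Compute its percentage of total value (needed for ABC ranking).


Top item = 89621.4400
Total = 678712.4500
Percentage = 89621.4400 / 678712.4500 * 100 = 13.2046

13.2046%


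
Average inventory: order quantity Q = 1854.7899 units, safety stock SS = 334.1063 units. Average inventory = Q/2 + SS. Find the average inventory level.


Q/2 = 927.3949
Avg = 927.3949 + 334.1063 = 1261.5013

1261.5013 units


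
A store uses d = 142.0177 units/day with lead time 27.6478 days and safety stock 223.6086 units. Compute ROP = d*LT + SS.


d*LT = 142.0177 * 27.6478 = 3926.4770
ROP = 3926.4770 + 223.6086 = 4150.0856

4150.0856 units


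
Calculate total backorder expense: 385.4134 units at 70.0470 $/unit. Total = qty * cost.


Total = 385.4134 * 70.0470 = 26997.0524

26997.0524 $


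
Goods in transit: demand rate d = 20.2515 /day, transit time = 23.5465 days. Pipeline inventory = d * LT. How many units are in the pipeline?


Pipeline = 20.2515 * 23.5465 = 476.8519

476.8519 units


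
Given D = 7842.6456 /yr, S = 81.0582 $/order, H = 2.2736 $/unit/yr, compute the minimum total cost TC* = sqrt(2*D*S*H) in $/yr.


2*D*S*H = 2890703.8568
TC* = sqrt(2890703.8568) = 1700.2070

1700.2070 $/yr


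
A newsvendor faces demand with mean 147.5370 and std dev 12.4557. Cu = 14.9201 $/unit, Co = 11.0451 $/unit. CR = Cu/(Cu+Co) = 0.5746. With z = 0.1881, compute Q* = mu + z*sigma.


CR = Cu/(Cu+Co) = 14.9201/(14.9201+11.0451) = 0.5746
z = 0.1881
Q* = 147.5370 + 0.1881 * 12.4557 = 149.8799

149.8799 units


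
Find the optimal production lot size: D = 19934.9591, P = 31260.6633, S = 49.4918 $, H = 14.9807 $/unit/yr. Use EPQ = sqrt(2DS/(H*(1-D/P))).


1 - D/P = 1 - 0.6377 = 0.3623
H*(1-D/P) = 5.4275
2DS = 1973234.0176
EPQ = sqrt(363562.8179) = 602.9617

602.9617 units


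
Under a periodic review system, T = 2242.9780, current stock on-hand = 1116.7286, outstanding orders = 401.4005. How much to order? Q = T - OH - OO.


Inventory position = OH + OO = 1116.7286 + 401.4005 = 1518.1291
Q = 2242.9780 - 1518.1291 = 724.8489

724.8489 units


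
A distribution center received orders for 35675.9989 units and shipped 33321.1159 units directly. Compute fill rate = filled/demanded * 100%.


FR = 33321.1159 / 35675.9989 * 100 = 93.3993

93.3993%


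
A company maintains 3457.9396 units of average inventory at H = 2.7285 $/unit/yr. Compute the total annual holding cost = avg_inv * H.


Cost = 3457.9396 * 2.7285 = 9434.9882

9434.9882 $/yr


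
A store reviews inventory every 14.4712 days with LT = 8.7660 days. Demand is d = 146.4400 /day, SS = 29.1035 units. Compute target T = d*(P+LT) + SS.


P + LT = 23.2372
d*(P+LT) = 146.4400 * 23.2372 = 3402.8556
T = 3402.8556 + 29.1035 = 3431.9591

3431.9591 units


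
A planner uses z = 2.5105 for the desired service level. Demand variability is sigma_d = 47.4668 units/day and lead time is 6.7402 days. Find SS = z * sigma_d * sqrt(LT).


sqrt(LT) = sqrt(6.7402) = 2.5962
SS = 2.5105 * 47.4668 * 2.5962 = 309.3760

309.3760 units


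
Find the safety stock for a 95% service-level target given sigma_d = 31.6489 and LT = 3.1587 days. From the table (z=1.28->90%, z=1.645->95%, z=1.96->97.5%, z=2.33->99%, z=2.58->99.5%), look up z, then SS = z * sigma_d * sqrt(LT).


From the table, SL = 95% corresponds to z = 1.645
sqrt(LT) = sqrt(3.1587) = 1.7773
SS = 1.645 * 31.6489 * 1.7773 = 92.5292

92.5292 units


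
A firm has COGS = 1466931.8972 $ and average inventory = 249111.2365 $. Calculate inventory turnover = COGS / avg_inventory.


Turnover = 1466931.8972 / 249111.2365 = 5.8887

5.8887


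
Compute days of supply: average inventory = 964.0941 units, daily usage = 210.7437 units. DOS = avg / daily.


DOS = 964.0941 / 210.7437 = 4.5747

4.5747 days


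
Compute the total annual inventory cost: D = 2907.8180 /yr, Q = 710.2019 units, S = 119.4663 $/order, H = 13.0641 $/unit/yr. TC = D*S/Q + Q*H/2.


Ordering cost = D*S/Q = 489.1373
Holding cost = Q*H/2 = 4639.0743
TC = 489.1373 + 4639.0743 = 5128.2116

5128.2116 $/yr


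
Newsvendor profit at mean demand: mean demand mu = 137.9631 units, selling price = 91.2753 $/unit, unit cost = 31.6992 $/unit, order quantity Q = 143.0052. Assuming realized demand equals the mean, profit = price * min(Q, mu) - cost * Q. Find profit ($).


Sales at mu = min(143.0052, 137.9631) = 137.9631
Revenue = 91.2753 * 137.9631 = 12592.6233
Total cost = 31.6992 * 143.0052 = 4533.1504
Profit = 12592.6233 - 4533.1504 = 8059.4729

8059.4729 $


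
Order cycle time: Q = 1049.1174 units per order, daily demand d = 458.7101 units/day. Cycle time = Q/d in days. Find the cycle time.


Cycle = 1049.1174 / 458.7101 = 2.2871

2.2871 days


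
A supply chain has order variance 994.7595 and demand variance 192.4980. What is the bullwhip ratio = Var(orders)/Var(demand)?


BW = 994.7595 / 192.4980 = 5.1676

5.1676


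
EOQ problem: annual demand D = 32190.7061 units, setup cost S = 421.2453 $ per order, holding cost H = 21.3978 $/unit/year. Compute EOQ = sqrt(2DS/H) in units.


2*D*S = 2 * 32190.7061 * 421.2453 = 27120367.2966
2*D*S/H = 1267437.1803
EOQ = sqrt(1267437.1803) = 1125.8051

1125.8051 units


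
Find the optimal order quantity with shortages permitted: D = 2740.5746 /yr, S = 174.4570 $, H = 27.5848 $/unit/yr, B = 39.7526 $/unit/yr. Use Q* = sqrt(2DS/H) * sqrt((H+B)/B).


sqrt(2DS/H) = 186.1852
sqrt((H+B)/B) = 1.3015
Q* = 186.1852 * 1.3015 = 242.3207

242.3207 units


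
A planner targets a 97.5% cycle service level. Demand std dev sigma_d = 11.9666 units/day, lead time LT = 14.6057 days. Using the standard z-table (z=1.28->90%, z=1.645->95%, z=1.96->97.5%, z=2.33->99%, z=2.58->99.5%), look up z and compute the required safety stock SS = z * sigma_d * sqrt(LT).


From the table, SL = 97.5% corresponds to z = 1.96
sqrt(LT) = sqrt(14.6057) = 3.8217
SS = 1.96 * 11.9666 * 3.8217 = 89.6371

89.6371 units


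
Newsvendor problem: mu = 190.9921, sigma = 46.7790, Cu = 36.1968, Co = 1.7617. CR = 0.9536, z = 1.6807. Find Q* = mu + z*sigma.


CR = Cu/(Cu+Co) = 36.1968/(36.1968+1.7617) = 0.9536
z = 1.6807
Q* = 190.9921 + 1.6807 * 46.7790 = 269.6136

269.6136 units


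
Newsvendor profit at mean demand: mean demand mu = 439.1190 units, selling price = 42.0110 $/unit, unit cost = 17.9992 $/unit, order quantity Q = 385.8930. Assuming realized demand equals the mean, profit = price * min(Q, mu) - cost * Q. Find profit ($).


Sales at mu = min(385.8930, 439.1190) = 385.8930
Revenue = 42.0110 * 385.8930 = 16211.7508
Total cost = 17.9992 * 385.8930 = 6945.7653
Profit = 16211.7508 - 6945.7653 = 9265.9855

9265.9855 $


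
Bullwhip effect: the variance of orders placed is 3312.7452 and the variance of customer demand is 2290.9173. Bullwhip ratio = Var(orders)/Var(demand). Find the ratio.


BW = 3312.7452 / 2290.9173 = 1.4460

1.4460


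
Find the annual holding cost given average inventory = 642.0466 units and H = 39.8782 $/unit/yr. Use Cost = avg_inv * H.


Cost = 642.0466 * 39.8782 = 25603.6627

25603.6627 $/yr


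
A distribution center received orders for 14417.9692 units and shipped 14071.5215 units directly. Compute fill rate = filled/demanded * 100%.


FR = 14071.5215 / 14417.9692 * 100 = 97.5971

97.5971%


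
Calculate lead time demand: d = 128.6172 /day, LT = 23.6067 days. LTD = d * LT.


LTD = 128.6172 * 23.6067 = 3036.2277

3036.2277 units


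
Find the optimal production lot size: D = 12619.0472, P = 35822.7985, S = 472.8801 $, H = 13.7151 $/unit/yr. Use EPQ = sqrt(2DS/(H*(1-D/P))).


1 - D/P = 1 - 0.3523 = 0.6477
H*(1-D/P) = 8.8838
2DS = 11934592.6037
EPQ = sqrt(1343414.1808) = 1159.0575

1159.0575 units


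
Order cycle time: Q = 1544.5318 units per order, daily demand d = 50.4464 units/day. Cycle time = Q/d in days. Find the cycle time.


Cycle = 1544.5318 / 50.4464 = 30.6173

30.6173 days


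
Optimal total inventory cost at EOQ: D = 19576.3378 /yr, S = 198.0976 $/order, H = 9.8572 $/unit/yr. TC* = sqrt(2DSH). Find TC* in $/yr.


2*D*S*H = 76452946.6066
TC* = sqrt(76452946.6066) = 8743.7376

8743.7376 $/yr


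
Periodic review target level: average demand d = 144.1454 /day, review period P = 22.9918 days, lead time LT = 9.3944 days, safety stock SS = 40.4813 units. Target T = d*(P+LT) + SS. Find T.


P + LT = 32.3862
d*(P+LT) = 144.1454 * 32.3862 = 4668.3218
T = 4668.3218 + 40.4813 = 4708.8031

4708.8031 units


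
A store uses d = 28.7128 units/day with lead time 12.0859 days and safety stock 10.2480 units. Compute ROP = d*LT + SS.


d*LT = 28.7128 * 12.0859 = 347.0200
ROP = 347.0200 + 10.2480 = 357.2680

357.2680 units


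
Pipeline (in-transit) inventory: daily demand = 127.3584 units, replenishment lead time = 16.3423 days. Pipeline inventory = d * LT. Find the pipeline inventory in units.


Pipeline = 127.3584 * 16.3423 = 2081.3292

2081.3292 units


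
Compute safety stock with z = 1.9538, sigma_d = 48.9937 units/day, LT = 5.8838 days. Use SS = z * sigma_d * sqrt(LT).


sqrt(LT) = sqrt(5.8838) = 2.4257
SS = 1.9538 * 48.9937 * 2.4257 = 232.1931

232.1931 units


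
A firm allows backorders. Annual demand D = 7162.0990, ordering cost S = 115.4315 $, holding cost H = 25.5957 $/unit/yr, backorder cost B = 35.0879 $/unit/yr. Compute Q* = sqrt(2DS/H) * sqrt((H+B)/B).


sqrt(2DS/H) = 254.1639
sqrt((H+B)/B) = 1.3151
Q* = 254.1639 * 1.3151 = 334.2495

334.2495 units


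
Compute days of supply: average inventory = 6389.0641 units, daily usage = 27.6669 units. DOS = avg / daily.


DOS = 6389.0641 / 27.6669 = 230.9281

230.9281 days


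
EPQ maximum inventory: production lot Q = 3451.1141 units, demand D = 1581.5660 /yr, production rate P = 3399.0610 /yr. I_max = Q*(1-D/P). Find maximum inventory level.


D/P = 0.4653
1 - D/P = 0.5347
I_max = 3451.1141 * 0.5347 = 1845.3281

1845.3281 units


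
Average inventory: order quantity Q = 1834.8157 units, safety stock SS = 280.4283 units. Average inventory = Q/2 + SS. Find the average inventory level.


Q/2 = 917.4079
Avg = 917.4079 + 280.4283 = 1197.8362

1197.8362 units


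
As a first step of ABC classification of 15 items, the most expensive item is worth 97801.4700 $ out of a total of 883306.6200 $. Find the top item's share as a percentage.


Top item = 97801.4700
Total = 883306.6200
Percentage = 97801.4700 / 883306.6200 * 100 = 11.0722

11.0722%


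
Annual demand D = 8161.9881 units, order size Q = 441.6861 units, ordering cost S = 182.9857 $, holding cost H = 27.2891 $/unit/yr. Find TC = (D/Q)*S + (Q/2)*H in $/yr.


Ordering cost = D*S/Q = 3381.4220
Holding cost = Q*H/2 = 6026.6081
TC = 3381.4220 + 6026.6081 = 9408.0301

9408.0301 $/yr


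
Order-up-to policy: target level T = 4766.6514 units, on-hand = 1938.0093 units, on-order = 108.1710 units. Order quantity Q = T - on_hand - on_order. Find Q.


Inventory position = OH + OO = 1938.0093 + 108.1710 = 2046.1803
Q = 4766.6514 - 2046.1803 = 2720.4711

2720.4711 units


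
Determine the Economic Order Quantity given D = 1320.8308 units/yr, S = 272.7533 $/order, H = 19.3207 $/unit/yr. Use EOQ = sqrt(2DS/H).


2*D*S = 2 * 1320.8308 * 272.7533 = 720521.9189
2*D*S/H = 37292.7440
EOQ = sqrt(37292.7440) = 193.1133

193.1133 units


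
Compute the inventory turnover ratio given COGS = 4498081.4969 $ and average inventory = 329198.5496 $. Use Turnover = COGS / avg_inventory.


Turnover = 4498081.4969 / 329198.5496 = 13.6637

13.6637


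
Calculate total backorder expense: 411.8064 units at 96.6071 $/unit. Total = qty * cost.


Total = 411.8064 * 96.6071 = 39783.4221

39783.4221 $


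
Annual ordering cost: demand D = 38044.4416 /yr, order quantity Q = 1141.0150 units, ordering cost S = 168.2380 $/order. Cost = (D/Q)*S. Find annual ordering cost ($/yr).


Number of orders = D/Q = 33.3426
Cost = 33.3426 * 168.2380 = 5609.4975

5609.4975 $/yr


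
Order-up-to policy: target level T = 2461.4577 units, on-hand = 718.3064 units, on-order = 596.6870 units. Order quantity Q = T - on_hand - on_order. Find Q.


Inventory position = OH + OO = 718.3064 + 596.6870 = 1314.9934
Q = 2461.4577 - 1314.9934 = 1146.4643

1146.4643 units


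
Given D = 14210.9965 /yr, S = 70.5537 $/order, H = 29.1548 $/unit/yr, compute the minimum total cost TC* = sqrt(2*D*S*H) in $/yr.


2*D*S*H = 58463443.1018
TC* = sqrt(58463443.1018) = 7646.1391

7646.1391 $/yr


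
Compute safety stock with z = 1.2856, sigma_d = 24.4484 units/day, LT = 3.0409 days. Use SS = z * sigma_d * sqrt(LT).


sqrt(LT) = sqrt(3.0409) = 1.7438
SS = 1.2856 * 24.4484 * 1.7438 = 54.8097

54.8097 units


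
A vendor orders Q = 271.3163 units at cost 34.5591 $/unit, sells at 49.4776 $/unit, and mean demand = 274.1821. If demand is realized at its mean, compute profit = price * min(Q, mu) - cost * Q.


Sales at mu = min(271.3163, 274.1821) = 271.3163
Revenue = 49.4776 * 271.3163 = 13424.0794
Total cost = 34.5591 * 271.3163 = 9376.4471
Profit = 13424.0794 - 9376.4471 = 4047.6322

4047.6322 $


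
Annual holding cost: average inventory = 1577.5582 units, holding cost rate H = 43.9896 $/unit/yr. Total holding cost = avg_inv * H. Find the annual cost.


Cost = 1577.5582 * 43.9896 = 69396.1542

69396.1542 $/yr


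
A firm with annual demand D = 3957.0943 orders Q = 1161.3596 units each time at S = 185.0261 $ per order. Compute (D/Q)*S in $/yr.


Number of orders = D/Q = 3.4073
Cost = 3.4073 * 185.0261 = 630.4384

630.4384 $/yr


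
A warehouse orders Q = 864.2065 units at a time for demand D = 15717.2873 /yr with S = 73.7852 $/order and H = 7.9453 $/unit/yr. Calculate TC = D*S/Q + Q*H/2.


Ordering cost = D*S/Q = 1341.9283
Holding cost = Q*H/2 = 3433.1900
TC = 1341.9283 + 3433.1900 = 4775.1183

4775.1183 $/yr


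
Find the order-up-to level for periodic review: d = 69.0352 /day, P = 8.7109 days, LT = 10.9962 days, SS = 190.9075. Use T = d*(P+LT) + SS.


P + LT = 19.7071
d*(P+LT) = 69.0352 * 19.7071 = 1360.4836
T = 1360.4836 + 190.9075 = 1551.3911

1551.3911 units


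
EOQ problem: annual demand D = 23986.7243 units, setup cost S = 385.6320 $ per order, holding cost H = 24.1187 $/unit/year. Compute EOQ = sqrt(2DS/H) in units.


2*D*S = 2 * 23986.7243 * 385.6320 = 18500096.9305
2*D*S/H = 767043.7018
EOQ = sqrt(767043.7018) = 875.8103

875.8103 units


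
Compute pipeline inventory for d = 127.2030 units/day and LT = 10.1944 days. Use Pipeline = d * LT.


Pipeline = 127.2030 * 10.1944 = 1296.7583

1296.7583 units


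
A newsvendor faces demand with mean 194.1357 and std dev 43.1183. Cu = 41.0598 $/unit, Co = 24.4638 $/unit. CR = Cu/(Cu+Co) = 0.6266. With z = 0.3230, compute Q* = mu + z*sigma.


CR = Cu/(Cu+Co) = 41.0598/(41.0598+24.4638) = 0.6266
z = 0.3230
Q* = 194.1357 + 0.3230 * 43.1183 = 208.0629

208.0629 units


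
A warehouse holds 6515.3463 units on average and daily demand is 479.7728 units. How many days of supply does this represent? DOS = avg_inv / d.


DOS = 6515.3463 / 479.7728 = 13.5801

13.5801 days


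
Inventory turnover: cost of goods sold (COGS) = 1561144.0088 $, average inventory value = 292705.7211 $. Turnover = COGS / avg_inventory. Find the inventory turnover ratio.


Turnover = 1561144.0088 / 292705.7211 = 5.3335

5.3335


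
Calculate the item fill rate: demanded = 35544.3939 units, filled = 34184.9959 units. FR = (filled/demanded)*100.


FR = 34184.9959 / 35544.3939 * 100 = 96.1755

96.1755%


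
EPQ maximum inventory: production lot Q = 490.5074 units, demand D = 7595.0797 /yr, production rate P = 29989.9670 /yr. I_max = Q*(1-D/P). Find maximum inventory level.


D/P = 0.2533
1 - D/P = 0.7467
I_max = 490.5074 * 0.7467 = 366.2844

366.2844 units


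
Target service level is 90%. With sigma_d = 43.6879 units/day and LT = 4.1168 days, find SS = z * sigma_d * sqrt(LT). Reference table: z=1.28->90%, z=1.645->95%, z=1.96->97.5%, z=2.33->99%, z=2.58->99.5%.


From the table, SL = 90% corresponds to z = 1.28
sqrt(LT) = sqrt(4.1168) = 2.0290
SS = 1.28 * 43.6879 * 2.0290 = 113.4622

113.4622 units


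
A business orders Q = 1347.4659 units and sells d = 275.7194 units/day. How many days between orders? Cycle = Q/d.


Cycle = 1347.4659 / 275.7194 = 4.8871

4.8871 days


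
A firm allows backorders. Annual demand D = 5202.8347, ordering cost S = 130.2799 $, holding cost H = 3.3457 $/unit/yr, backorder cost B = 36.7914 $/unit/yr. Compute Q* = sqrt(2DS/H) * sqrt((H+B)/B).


sqrt(2DS/H) = 636.5466
sqrt((H+B)/B) = 1.0445
Q* = 636.5466 * 1.0445 = 664.8598

664.8598 units


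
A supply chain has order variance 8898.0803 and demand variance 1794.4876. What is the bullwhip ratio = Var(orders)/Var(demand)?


BW = 8898.0803 / 1794.4876 = 4.9586

4.9586


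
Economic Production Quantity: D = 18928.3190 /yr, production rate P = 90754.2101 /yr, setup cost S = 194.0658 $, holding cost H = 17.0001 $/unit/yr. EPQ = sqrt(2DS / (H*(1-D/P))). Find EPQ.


1 - D/P = 1 - 0.2086 = 0.7914
H*(1-D/P) = 13.4544
2DS = 7346678.7388
EPQ = sqrt(546041.0983) = 738.9459

738.9459 units


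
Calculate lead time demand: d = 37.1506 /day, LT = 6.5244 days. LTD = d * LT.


LTD = 37.1506 * 6.5244 = 242.3854

242.3854 units


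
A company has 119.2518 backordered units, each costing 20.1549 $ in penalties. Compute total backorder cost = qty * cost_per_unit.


Total = 119.2518 * 20.1549 = 2403.5081

2403.5081 $


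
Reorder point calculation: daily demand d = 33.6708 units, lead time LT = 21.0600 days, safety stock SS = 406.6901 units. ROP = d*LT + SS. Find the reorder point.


d*LT = 33.6708 * 21.0600 = 709.1070
ROP = 709.1070 + 406.6901 = 1115.7971

1115.7971 units


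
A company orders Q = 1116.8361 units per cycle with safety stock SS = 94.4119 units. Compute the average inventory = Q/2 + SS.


Q/2 = 558.4180
Avg = 558.4180 + 94.4119 = 652.8300

652.8300 units


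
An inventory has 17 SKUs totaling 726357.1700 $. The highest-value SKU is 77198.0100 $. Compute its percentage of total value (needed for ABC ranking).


Top item = 77198.0100
Total = 726357.1700
Percentage = 77198.0100 / 726357.1700 * 100 = 10.6281

10.6281%


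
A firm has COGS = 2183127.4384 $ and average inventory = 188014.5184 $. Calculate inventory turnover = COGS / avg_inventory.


Turnover = 2183127.4384 / 188014.5184 = 11.6115

11.6115


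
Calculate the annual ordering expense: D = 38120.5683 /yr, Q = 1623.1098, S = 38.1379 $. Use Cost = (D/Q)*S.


Number of orders = D/Q = 23.4861
Cost = 23.4861 * 38.1379 = 895.7117

895.7117 $/yr


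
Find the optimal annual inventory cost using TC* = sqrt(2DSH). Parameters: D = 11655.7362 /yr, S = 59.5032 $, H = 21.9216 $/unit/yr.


2*D*S*H = 30407609.2944
TC* = sqrt(30407609.2944) = 5514.3095

5514.3095 $/yr


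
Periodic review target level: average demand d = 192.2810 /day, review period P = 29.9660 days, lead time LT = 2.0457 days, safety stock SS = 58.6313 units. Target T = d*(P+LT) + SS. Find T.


P + LT = 32.0117
d*(P+LT) = 192.2810 * 32.0117 = 6155.2417
T = 6155.2417 + 58.6313 = 6213.8730

6213.8730 units


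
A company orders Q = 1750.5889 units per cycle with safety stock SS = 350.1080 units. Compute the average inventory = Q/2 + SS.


Q/2 = 875.2944
Avg = 875.2944 + 350.1080 = 1225.4025

1225.4025 units


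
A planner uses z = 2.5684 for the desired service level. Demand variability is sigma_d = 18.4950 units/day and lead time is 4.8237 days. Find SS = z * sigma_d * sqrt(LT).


sqrt(LT) = sqrt(4.8237) = 2.1963
SS = 2.5684 * 18.4950 * 2.1963 = 104.3295

104.3295 units


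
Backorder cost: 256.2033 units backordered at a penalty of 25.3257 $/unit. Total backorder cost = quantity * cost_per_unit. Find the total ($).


Total = 256.2033 * 25.3257 = 6488.5279

6488.5279 $


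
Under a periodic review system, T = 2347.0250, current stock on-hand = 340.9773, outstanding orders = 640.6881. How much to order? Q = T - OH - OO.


Inventory position = OH + OO = 340.9773 + 640.6881 = 981.6654
Q = 2347.0250 - 981.6654 = 1365.3596

1365.3596 units


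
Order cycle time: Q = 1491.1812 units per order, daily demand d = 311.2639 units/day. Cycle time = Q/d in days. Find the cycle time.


Cycle = 1491.1812 / 311.2639 = 4.7907

4.7907 days


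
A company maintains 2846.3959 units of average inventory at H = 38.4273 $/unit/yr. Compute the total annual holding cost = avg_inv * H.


Cost = 2846.3959 * 38.4273 = 109379.3092

109379.3092 $/yr


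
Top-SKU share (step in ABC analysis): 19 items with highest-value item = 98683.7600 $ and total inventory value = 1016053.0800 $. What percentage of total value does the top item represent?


Top item = 98683.7600
Total = 1016053.0800
Percentage = 98683.7600 / 1016053.0800 * 100 = 9.7125

9.7125%


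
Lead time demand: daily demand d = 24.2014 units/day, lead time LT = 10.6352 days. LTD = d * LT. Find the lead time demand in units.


LTD = 24.2014 * 10.6352 = 257.3867

257.3867 units


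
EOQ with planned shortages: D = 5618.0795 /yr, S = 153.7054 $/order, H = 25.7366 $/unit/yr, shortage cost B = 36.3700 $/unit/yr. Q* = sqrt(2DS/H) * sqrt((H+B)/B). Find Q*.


sqrt(2DS/H) = 259.0466
sqrt((H+B)/B) = 1.3068
Q* = 259.0466 * 1.3068 = 338.5128

338.5128 units


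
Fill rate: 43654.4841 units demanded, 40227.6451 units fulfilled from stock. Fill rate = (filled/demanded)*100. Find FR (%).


FR = 40227.6451 / 43654.4841 * 100 = 92.1501

92.1501%


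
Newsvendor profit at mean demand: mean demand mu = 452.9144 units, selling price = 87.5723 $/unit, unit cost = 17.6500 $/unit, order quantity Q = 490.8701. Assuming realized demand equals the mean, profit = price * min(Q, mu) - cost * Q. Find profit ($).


Sales at mu = min(490.8701, 452.9144) = 452.9144
Revenue = 87.5723 * 452.9144 = 39662.7557
Total cost = 17.6500 * 490.8701 = 8663.8573
Profit = 39662.7557 - 8663.8573 = 30998.8984

30998.8984 $


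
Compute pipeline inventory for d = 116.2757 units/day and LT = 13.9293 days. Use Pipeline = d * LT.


Pipeline = 116.2757 * 13.9293 = 1619.6391

1619.6391 units


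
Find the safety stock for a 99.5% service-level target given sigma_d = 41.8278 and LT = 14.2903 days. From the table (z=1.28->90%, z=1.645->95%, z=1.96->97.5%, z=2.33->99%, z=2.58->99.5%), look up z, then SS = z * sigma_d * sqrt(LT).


From the table, SL = 99.5% corresponds to z = 2.58
sqrt(LT) = sqrt(14.2903) = 3.7803
SS = 2.58 * 41.8278 * 3.7803 = 407.9486

407.9486 units


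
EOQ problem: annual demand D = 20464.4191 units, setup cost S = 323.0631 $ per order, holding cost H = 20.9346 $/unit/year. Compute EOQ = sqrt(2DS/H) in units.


2*D*S = 2 * 20464.4191 * 323.0631 = 13222597.3483
2*D*S/H = 631614.5209
EOQ = sqrt(631614.5209) = 794.7418

794.7418 units


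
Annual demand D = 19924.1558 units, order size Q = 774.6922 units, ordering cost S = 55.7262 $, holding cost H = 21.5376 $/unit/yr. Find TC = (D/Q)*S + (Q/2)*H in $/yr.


Ordering cost = D*S/Q = 1433.2111
Holding cost = Q*H/2 = 8342.5054
TC = 1433.2111 + 8342.5054 = 9775.7165

9775.7165 $/yr


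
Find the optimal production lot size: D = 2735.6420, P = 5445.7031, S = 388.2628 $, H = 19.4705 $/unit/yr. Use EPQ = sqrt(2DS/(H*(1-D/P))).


1 - D/P = 1 - 0.5023 = 0.4977
H*(1-D/P) = 9.6895
2DS = 2124296.0454
EPQ = sqrt(219236.4766) = 468.2269

468.2269 units


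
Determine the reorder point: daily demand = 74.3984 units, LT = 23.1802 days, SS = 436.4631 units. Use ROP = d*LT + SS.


d*LT = 74.3984 * 23.1802 = 1724.5698
ROP = 1724.5698 + 436.4631 = 2161.0329

2161.0329 units


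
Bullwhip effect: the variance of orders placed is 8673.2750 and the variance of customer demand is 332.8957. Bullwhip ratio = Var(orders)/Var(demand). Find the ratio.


BW = 8673.2750 / 332.8957 = 26.0540

26.0540


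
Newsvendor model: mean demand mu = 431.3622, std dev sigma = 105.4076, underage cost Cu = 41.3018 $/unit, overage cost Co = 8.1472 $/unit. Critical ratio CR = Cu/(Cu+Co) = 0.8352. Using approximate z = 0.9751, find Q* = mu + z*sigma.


CR = Cu/(Cu+Co) = 41.3018/(41.3018+8.1472) = 0.8352
z = 0.9751
Q* = 431.3622 + 0.9751 * 105.4076 = 534.1452

534.1452 units


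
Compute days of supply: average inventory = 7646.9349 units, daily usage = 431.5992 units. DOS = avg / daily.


DOS = 7646.9349 / 431.5992 = 17.7177

17.7177 days


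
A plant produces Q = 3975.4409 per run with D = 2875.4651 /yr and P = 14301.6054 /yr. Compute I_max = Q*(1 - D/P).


D/P = 0.2011
1 - D/P = 0.7989
I_max = 3975.4409 * 0.7989 = 3176.1431

3176.1431 units


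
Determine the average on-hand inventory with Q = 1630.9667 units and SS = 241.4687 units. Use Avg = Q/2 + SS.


Q/2 = 815.4833
Avg = 815.4833 + 241.4687 = 1056.9520

1056.9520 units


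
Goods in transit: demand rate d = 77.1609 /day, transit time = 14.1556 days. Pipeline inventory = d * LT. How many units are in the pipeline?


Pipeline = 77.1609 * 14.1556 = 1092.2588

1092.2588 units


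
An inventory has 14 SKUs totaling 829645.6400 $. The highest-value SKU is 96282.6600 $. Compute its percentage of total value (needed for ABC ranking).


Top item = 96282.6600
Total = 829645.6400
Percentage = 96282.6600 / 829645.6400 * 100 = 11.6053

11.6053%


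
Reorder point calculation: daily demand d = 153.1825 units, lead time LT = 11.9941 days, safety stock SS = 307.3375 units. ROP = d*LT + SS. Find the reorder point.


d*LT = 153.1825 * 11.9941 = 1837.2862
ROP = 1837.2862 + 307.3375 = 2144.6237

2144.6237 units


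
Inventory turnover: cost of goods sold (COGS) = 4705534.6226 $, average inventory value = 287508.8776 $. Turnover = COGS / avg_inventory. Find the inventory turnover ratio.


Turnover = 4705534.6226 / 287508.8776 = 16.3666

16.3666


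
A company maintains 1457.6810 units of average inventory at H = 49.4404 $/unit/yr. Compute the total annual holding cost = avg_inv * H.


Cost = 1457.6810 * 49.4404 = 72068.3317

72068.3317 $/yr


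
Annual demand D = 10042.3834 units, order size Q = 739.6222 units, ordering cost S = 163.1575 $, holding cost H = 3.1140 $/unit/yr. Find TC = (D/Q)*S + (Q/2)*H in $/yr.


Ordering cost = D*S/Q = 2215.3069
Holding cost = Q*H/2 = 1151.5918
TC = 2215.3069 + 1151.5918 = 3366.8987

3366.8987 $/yr


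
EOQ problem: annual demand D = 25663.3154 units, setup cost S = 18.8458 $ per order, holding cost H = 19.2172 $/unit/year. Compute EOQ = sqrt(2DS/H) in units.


2*D*S = 2 * 25663.3154 * 18.8458 = 967291.4187
2*D*S/H = 50334.6699
EOQ = sqrt(50334.6699) = 224.3539

224.3539 units


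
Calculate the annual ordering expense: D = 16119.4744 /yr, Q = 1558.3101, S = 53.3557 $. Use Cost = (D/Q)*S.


Number of orders = D/Q = 10.3442
Cost = 10.3442 * 53.3557 = 551.9221

551.9221 $/yr


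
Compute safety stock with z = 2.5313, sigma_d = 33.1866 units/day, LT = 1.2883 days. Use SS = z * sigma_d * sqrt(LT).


sqrt(LT) = sqrt(1.2883) = 1.1350
SS = 2.5313 * 33.1866 * 1.1350 = 95.3487

95.3487 units


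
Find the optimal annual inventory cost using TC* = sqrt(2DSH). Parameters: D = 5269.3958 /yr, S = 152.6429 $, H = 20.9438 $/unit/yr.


2*D*S*H = 33691698.6085
TC* = sqrt(33691698.6085) = 5804.4551

5804.4551 $/yr


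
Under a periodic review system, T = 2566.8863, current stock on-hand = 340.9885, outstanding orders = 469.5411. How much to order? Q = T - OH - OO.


Inventory position = OH + OO = 340.9885 + 469.5411 = 810.5296
Q = 2566.8863 - 810.5296 = 1756.3567

1756.3567 units


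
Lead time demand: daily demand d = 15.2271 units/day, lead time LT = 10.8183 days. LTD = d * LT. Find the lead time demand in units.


LTD = 15.2271 * 10.8183 = 164.7313

164.7313 units


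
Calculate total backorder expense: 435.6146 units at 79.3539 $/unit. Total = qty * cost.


Total = 435.6146 * 79.3539 = 34567.7174

34567.7174 $


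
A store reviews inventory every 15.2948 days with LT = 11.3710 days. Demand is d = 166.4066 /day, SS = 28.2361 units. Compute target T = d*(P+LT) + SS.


P + LT = 26.6658
d*(P+LT) = 166.4066 * 26.6658 = 4437.3651
T = 4437.3651 + 28.2361 = 4465.6012

4465.6012 units


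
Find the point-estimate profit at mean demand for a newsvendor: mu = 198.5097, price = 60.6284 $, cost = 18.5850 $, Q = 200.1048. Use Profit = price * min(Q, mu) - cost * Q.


Sales at mu = min(200.1048, 198.5097) = 198.5097
Revenue = 60.6284 * 198.5097 = 12035.3255
Total cost = 18.5850 * 200.1048 = 3718.9477
Profit = 12035.3255 - 3718.9477 = 8316.3778

8316.3778 $


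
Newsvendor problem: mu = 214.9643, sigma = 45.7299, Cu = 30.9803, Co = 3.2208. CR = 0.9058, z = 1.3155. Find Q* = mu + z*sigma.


CR = Cu/(Cu+Co) = 30.9803/(30.9803+3.2208) = 0.9058
z = 1.3155
Q* = 214.9643 + 1.3155 * 45.7299 = 275.1220

275.1220 units


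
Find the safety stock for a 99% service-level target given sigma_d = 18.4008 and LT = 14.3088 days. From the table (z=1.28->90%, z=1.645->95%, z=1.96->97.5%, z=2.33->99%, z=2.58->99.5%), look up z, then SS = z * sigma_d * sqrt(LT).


From the table, SL = 99% corresponds to z = 2.33
sqrt(LT) = sqrt(14.3088) = 3.7827
SS = 2.33 * 18.4008 * 3.7827 = 162.1789

162.1789 units


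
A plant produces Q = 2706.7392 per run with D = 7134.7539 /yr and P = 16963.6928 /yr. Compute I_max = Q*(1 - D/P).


D/P = 0.4206
1 - D/P = 0.5794
I_max = 2706.7392 * 0.5794 = 1568.3127

1568.3127 units


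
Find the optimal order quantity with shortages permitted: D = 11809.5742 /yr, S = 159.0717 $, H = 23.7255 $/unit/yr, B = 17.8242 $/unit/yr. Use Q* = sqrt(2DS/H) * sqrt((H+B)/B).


sqrt(2DS/H) = 397.9430
sqrt((H+B)/B) = 1.5268
Q* = 397.9430 * 1.5268 = 607.5749

607.5749 units


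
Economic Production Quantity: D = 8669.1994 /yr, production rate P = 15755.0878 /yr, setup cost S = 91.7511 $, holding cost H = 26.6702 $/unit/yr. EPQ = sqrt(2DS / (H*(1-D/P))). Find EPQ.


1 - D/P = 1 - 0.5502 = 0.4498
H*(1-D/P) = 11.9950
2DS = 1590817.1621
EPQ = sqrt(132623.5091) = 364.1751

364.1751 units


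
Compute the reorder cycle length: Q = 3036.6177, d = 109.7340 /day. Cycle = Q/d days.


Cycle = 3036.6177 / 109.7340 = 27.6725

27.6725 days


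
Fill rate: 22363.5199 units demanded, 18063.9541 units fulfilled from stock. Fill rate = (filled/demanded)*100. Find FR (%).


FR = 18063.9541 / 22363.5199 * 100 = 80.7742

80.7742%


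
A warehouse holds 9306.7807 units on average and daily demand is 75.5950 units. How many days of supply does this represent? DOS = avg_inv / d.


DOS = 9306.7807 / 75.5950 = 123.1137

123.1137 days


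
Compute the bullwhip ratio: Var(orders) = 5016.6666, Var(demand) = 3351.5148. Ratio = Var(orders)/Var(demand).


BW = 5016.6666 / 3351.5148 = 1.4968

1.4968


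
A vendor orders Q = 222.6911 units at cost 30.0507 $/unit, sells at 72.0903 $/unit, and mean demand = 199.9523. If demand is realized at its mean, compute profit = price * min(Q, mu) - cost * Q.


Sales at mu = min(222.6911, 199.9523) = 199.9523
Revenue = 72.0903 * 199.9523 = 14414.6213
Total cost = 30.0507 * 222.6911 = 6692.0234
Profit = 14414.6213 - 6692.0234 = 7722.5979

7722.5979 $


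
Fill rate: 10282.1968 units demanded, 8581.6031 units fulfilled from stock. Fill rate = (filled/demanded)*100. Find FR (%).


FR = 8581.6031 / 10282.1968 * 100 = 83.4608

83.4608%


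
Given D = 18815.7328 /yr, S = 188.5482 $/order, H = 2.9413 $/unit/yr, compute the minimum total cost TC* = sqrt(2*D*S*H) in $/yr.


2*D*S*H = 20869538.5492
TC* = sqrt(20869538.5492) = 4568.3190

4568.3190 $/yr


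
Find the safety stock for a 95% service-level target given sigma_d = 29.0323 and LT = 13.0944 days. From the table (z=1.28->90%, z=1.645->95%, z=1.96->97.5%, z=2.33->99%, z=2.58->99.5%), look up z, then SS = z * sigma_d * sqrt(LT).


From the table, SL = 95% corresponds to z = 1.645
sqrt(LT) = sqrt(13.0944) = 3.6186
SS = 1.645 * 29.0323 * 3.6186 = 172.8185

172.8185 units


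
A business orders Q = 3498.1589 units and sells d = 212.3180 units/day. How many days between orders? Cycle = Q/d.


Cycle = 3498.1589 / 212.3180 = 16.4760

16.4760 days


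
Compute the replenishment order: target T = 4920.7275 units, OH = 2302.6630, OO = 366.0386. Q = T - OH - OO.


Inventory position = OH + OO = 2302.6630 + 366.0386 = 2668.7016
Q = 4920.7275 - 2668.7016 = 2252.0259

2252.0259 units


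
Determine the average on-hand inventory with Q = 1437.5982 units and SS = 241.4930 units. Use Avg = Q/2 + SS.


Q/2 = 718.7991
Avg = 718.7991 + 241.4930 = 960.2921

960.2921 units


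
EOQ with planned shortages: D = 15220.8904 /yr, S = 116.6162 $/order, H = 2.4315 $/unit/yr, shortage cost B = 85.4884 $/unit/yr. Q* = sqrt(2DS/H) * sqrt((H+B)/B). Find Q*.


sqrt(2DS/H) = 1208.3071
sqrt((H+B)/B) = 1.0141
Q* = 1208.3071 * 1.0141 = 1225.3702

1225.3702 units


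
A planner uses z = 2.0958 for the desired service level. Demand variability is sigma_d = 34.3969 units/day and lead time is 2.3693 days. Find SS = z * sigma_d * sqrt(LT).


sqrt(LT) = sqrt(2.3693) = 1.5393
SS = 2.0958 * 34.3969 * 1.5393 = 110.9632

110.9632 units


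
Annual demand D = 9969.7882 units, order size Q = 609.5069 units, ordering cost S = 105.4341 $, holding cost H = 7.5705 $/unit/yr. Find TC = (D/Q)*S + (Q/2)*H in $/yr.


Ordering cost = D*S/Q = 1724.6001
Holding cost = Q*H/2 = 2307.1360
TC = 1724.6001 + 2307.1360 = 4031.7361

4031.7361 $/yr


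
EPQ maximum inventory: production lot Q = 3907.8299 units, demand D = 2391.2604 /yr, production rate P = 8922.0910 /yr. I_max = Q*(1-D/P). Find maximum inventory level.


D/P = 0.2680
1 - D/P = 0.7320
I_max = 3907.8299 * 0.7320 = 2860.4702

2860.4702 units


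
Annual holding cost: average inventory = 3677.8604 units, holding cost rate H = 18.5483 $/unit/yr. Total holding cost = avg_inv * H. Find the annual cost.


Cost = 3677.8604 * 18.5483 = 68218.0581

68218.0581 $/yr


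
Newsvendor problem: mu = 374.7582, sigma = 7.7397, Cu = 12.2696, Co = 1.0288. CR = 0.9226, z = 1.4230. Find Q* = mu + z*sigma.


CR = Cu/(Cu+Co) = 12.2696/(12.2696+1.0288) = 0.9226
z = 1.4230
Q* = 374.7582 + 1.4230 * 7.7397 = 385.7718

385.7718 units


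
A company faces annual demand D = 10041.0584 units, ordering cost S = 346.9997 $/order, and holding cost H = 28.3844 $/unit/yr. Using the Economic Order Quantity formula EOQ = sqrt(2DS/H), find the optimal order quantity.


2*D*S = 2 * 10041.0584 * 346.9997 = 6968488.5050
2*D*S/H = 245504.1680
EOQ = sqrt(245504.1680) = 495.4838

495.4838 units


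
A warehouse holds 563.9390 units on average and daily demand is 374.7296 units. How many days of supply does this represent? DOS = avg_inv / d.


DOS = 563.9390 / 374.7296 = 1.5049

1.5049 days


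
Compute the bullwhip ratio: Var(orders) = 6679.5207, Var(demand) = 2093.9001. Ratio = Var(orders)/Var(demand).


BW = 6679.5207 / 2093.9001 = 3.1900

3.1900
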